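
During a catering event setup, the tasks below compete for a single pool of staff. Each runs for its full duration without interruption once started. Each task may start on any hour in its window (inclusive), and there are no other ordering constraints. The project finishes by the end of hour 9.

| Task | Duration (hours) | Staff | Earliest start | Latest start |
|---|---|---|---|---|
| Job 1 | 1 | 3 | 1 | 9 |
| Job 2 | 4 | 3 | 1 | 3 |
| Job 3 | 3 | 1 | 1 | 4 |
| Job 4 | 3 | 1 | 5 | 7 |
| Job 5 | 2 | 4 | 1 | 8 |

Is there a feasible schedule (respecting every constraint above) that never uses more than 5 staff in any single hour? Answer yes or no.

yes

Schedule Job 1@1, Job 2@2, Job 3@1, Job 4@5, Job 5@8: h1:4  h2:4  h3:4  h4:3  h5:4  h6:1  h7:1  h8:4  h9:4 — peak 4 ≤ 5.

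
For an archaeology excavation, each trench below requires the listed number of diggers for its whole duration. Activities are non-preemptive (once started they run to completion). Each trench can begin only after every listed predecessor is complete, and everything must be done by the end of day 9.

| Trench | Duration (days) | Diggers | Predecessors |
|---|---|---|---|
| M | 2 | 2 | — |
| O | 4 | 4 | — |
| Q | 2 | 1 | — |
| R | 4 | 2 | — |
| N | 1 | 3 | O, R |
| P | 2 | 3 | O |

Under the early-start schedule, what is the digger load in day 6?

At early start, day 6 has: P.
Demand: 3 = 3.

3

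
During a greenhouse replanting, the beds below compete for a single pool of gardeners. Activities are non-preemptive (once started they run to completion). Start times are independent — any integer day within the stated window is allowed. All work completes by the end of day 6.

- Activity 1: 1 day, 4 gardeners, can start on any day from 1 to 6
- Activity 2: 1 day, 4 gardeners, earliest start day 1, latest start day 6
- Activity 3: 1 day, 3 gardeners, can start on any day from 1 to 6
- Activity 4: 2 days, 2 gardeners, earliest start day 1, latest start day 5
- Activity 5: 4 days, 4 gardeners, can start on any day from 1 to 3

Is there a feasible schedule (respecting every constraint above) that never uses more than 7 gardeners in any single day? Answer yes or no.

Schedule Activity 1@1, Activity 2@2, Activity 3@1, Activity 4@2, Activity 5@3: d1:7  d2:6  d3:6  d4:4  d5:4  d6:4 — peak 7 ≤ 7.

yes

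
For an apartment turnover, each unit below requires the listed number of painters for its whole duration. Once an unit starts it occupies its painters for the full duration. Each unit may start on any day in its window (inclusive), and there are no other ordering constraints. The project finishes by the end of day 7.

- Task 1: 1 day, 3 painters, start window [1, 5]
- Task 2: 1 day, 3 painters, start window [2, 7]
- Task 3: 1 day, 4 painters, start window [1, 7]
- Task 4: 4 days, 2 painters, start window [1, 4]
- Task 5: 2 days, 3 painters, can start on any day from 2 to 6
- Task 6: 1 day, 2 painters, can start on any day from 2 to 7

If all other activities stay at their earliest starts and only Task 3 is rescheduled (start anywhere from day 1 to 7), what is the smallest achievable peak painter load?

Task 3@1: d1:9  d2:10  d3:5  d4:2  d5:0  d6:0  d7:0 → peak 10
Task 3@2: d1:5  d2:14  d3:5  d4:2  d5:0  d6:0  d7:0 → peak 14
Task 3@3: d1:5  d2:10  d3:9  d4:2  d5:0  d6:0  d7:0 → peak 10
Task 3@4: d1:5  d2:10  d3:5  d4:6  d5:0  d6:0  d7:0 → peak 10
Task 3@5: d1:5  d2:10  d3:5  d4:2  d5:4  d6:0  d7:0 → peak 10
Task 3@6: d1:5  d2:10  d3:5  d4:2  d5:0  d6:4  d7:0 → peak 10
Task 3@7: d1:5  d2:10  d3:5  d4:2  d5:0  d6:0  d7:4 → peak 10
Best is Task 3@1, peak 10.

10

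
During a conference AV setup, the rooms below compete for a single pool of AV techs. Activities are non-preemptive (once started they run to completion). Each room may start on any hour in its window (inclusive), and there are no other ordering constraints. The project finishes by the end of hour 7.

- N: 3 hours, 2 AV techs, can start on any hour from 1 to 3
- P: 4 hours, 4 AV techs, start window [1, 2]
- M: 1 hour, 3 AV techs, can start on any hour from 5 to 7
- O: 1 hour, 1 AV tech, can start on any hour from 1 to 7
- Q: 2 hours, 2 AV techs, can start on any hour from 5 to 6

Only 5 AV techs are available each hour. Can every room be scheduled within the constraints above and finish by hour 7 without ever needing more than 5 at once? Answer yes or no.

no

The minimum achievable peak is 6; 5 < 6, so no feasible schedule stays within the cap.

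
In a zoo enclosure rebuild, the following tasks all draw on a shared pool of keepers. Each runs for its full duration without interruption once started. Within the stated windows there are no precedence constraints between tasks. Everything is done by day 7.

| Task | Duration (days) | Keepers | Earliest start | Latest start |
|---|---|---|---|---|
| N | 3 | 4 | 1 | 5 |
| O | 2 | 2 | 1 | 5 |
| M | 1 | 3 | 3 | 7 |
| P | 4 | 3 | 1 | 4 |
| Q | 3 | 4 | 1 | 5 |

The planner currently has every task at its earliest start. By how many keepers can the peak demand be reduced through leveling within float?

7

Early-start peak: d1:13  d2:13  d3:14  d4:3  d5:0  d6:0  d7:0 ⇒ 14.
Leveled (N@1, O@1, M@3, P@4, Q@4): d1:6  d2:6  d3:7  d4:7  d5:7  d6:7  d7:3 ⇒ 7.
Reduction 14 − 7 = 7.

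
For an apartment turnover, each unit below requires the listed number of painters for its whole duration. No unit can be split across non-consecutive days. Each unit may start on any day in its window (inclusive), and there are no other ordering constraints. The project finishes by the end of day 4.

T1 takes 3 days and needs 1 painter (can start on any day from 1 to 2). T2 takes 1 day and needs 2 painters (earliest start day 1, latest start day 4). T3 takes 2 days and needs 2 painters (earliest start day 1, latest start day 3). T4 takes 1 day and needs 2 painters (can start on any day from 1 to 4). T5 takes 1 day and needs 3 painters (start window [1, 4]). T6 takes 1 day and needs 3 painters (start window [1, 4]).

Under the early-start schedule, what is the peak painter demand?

Early-start schedule: T1@1, T2@1, T3@1, T4@1, T5@1, T6@1.
Load per day: day 1: 13, day 2: 3, day 3: 1, day 4: 0.
Peak is 13.

13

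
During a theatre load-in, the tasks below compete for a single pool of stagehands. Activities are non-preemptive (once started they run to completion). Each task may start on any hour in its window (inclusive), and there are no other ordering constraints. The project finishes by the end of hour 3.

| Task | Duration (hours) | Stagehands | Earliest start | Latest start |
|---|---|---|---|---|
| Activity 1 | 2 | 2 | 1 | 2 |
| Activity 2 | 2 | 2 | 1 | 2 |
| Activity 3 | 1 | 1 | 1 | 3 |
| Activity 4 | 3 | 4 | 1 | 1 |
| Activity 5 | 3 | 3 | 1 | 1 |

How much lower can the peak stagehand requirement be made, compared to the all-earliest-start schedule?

Early-start peak: h1:12  h2:11  h3:7 ⇒ 12.
Leveled (Activity 1@1, Activity 2@1, Activity 3@3, Activity 4@1, Activity 5@1): h1:11  h2:11  h3:8 ⇒ 11.
Reduction 12 − 11 = 1.

1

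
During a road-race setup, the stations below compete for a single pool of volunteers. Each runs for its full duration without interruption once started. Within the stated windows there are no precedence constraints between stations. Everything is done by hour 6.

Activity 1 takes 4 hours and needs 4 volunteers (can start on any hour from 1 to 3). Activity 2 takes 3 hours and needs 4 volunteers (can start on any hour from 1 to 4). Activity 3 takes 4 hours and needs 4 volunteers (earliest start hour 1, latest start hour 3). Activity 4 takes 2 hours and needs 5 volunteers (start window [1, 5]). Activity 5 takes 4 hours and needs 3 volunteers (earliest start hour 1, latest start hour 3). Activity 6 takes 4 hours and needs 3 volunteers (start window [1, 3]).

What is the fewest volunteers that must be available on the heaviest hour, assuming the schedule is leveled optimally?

Early-start (Activity 1@1, Activity 2@1, Activity 3@1, Activity 4@1, Activity 5@1, Activity 6@1) gives peak 23: h1:23  h2:23  h3:18  h4:14  h5:0  h6:0.
Shift Activity 5→3, Activity 6→3.
Schedule Activity 1@1, Activity 2@1, Activity 3@1, Activity 4@1, Activity 5@3, Activity 6@3: h1:17  h2:17  h3:18  h4:14  h5:6  h6:6 — peak 18.

18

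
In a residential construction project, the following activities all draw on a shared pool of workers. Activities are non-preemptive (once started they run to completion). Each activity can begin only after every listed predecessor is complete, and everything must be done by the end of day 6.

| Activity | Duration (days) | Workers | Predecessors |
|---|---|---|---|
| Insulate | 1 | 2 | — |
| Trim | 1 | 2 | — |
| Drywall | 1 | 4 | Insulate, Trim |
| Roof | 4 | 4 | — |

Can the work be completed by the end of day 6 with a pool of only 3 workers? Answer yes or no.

no

Total worker-days = 24; over 6 days the average is 24/6 > 3, so some day must exceed 3.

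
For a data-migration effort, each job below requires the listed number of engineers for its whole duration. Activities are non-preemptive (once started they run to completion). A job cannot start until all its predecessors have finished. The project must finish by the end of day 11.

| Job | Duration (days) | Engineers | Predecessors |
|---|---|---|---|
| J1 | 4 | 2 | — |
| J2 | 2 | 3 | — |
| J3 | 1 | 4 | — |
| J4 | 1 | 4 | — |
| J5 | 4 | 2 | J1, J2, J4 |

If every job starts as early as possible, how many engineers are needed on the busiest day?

13

Early-start schedule: J1@1, J2@1, J3@1, J4@1, J5@5.
Load per day: day 1: 13, day 2: 5, day 3: 2, day 4: 2, day 5: 2, day 6: 2, day 7: 2, day 8: 2, day 9: 0, day 10: 0, day 11: 0.
Peak is 13.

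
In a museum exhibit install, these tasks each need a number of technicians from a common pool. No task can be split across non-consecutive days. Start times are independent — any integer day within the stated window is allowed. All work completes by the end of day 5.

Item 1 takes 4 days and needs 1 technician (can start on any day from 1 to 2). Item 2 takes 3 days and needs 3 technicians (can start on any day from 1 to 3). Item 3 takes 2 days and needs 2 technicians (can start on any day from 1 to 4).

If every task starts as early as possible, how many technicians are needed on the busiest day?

6

Early-start schedule: Item 1@1, Item 2@1, Item 3@1.
Load per day: day 1: 6, day 2: 6, day 3: 4, day 4: 1, day 5: 0.
Peak is 6.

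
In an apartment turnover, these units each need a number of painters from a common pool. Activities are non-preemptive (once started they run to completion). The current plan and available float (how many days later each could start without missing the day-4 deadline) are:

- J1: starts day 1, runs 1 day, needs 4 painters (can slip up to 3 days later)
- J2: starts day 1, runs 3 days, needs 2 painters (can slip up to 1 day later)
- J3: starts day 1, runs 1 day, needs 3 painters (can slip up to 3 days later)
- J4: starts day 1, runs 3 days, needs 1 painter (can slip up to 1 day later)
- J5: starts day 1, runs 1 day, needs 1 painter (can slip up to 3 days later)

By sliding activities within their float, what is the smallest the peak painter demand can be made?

Early-start (J1@1, J2@1, J3@1, J4@1, J5@1) gives peak 11: d1:11  d2:3  d3:3  d4:0.
Shift J2→2, J3→4, J5→2.
Schedule J1@1, J2@2, J3@4, J4@1, J5@2: d1:5  d2:4  d3:3  d4:5 — peak 5.
Total painter-days = 17 over 4 days ⇒ peak ≥ ⌈17/4⌉ = 5, so 5 is optimal.

5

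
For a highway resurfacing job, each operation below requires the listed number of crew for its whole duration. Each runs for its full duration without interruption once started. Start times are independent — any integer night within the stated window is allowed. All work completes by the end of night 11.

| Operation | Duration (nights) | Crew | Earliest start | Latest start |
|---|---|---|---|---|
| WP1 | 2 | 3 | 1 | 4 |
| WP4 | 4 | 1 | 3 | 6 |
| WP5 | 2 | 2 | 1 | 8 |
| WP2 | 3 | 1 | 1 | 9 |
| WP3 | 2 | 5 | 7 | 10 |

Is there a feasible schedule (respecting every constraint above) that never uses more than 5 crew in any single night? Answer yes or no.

Schedule WP1@1, WP4@3, WP5@1, WP2@3, WP3@7: n1:5  n2:5  n3:2  n4:2  n5:2  n6:1  n7:5  n8:5  n9:0  n10:0  n11:0 — peak 5 ≤ 5.

yes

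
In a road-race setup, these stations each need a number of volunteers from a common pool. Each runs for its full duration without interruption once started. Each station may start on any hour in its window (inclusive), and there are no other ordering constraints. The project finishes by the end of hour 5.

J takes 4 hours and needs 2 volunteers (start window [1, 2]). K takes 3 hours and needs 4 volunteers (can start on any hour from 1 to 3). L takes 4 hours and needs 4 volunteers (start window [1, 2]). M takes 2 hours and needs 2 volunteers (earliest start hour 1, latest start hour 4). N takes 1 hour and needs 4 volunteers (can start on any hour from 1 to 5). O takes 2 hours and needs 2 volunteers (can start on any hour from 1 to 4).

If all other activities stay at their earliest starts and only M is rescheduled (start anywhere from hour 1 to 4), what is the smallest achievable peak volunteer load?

M@1: h1:18  h2:14  h3:10  h4:6  h5:0 → peak 18
M@2: h1:16  h2:14  h3:12  h4:6  h5:0 → peak 16
M@3: h1:16  h2:12  h3:12  h4:8  h5:0 → peak 16
M@4: h1:16  h2:12  h3:10  h4:8  h5:2 → peak 16
Best is M@2, peak 16.

16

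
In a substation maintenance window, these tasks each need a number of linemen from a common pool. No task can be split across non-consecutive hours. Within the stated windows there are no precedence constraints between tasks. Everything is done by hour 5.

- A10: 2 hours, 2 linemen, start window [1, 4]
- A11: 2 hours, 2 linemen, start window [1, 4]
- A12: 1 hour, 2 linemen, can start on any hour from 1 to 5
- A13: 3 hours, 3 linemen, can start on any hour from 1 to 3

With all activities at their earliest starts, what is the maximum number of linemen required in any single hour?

Early-start schedule: A10@1, A11@1, A12@1, A13@1.
Load per hour: hour 1: 9, hour 2: 7, hour 3: 3, hour 4: 0, hour 5: 0.
Peak is 9.

9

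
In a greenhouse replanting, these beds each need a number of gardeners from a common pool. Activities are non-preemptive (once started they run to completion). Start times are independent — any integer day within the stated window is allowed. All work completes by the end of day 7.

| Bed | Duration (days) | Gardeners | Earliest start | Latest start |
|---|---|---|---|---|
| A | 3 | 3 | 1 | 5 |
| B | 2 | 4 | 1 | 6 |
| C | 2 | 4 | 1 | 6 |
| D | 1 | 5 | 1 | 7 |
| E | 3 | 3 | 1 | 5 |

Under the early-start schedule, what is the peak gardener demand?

Early-start schedule: A@1, B@1, C@1, D@1, E@1.
Load per day: day 1: 19, day 2: 14, day 3: 6, day 4: 0, day 5: 0, day 6: 0, day 7: 0.
Peak is 19.

19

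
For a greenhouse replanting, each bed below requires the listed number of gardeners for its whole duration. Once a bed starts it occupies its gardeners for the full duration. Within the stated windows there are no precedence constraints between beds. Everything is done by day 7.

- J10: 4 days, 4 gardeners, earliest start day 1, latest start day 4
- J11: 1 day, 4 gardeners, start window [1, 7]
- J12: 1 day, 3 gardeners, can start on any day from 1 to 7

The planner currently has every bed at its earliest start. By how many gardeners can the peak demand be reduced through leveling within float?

7

Early-start peak: d1:11  d2:4  d3:4  d4:4  d5:0  d6:0  d7:0 ⇒ 11.
Leveled (J10@1, J11@5, J12@6): d1:4  d2:4  d3:4  d4:4  d5:4  d6:3  d7:0 ⇒ 4.
Reduction 11 − 4 = 7.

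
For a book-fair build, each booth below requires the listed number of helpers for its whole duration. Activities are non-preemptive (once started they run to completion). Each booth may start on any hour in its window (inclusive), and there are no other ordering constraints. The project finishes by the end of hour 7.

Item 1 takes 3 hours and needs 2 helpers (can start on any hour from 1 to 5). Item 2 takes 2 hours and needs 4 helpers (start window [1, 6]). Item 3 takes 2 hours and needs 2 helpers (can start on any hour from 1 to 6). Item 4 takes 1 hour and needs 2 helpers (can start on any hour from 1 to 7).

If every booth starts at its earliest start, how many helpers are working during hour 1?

10

At early start, hour 1 has: Item 1, Item 2, Item 3, Item 4.
Demand: 2 + 4 + 2 + 2 = 10.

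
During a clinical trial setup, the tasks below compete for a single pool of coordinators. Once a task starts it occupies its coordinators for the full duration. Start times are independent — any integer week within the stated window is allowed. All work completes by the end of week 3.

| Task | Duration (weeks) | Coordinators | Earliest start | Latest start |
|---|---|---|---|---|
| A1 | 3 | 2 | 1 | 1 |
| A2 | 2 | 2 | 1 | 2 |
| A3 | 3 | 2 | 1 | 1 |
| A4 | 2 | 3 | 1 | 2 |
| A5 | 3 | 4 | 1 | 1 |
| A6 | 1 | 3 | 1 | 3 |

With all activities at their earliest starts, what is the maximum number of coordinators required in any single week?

Early-start schedule: A1@1, A2@1, A3@1, A4@1, A5@1, A6@1.
Load per week: week 1: 16, week 2: 13, week 3: 8.
Peak is 16.

16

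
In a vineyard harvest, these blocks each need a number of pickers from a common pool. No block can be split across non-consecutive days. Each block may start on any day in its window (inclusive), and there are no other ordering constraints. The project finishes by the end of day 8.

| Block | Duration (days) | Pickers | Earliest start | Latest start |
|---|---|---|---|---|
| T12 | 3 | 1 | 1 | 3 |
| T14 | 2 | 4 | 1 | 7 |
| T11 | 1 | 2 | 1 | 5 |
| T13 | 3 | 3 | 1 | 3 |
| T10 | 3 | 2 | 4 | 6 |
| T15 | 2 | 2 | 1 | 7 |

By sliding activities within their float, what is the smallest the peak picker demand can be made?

4

Early-start (T12@1, T14@1, T11@1, T13@1, T10@4, T15@1) gives peak 12: d1:12  d2:10  d3:4  d4:2  d5:2  d6:2  d7:0  d8:0.
Shift T14→7, T11→4, T15→5.
Schedule T12@1, T14@7, T11@4, T13@1, T10@4, T15@5: d1:4  d2:4  d3:4  d4:4  d5:4  d6:4  d7:4  d8:4 — peak 4.
Total picker-days = 32 over 8 days ⇒ peak ≥ ⌈32/8⌉ = 4, so 4 is optimal.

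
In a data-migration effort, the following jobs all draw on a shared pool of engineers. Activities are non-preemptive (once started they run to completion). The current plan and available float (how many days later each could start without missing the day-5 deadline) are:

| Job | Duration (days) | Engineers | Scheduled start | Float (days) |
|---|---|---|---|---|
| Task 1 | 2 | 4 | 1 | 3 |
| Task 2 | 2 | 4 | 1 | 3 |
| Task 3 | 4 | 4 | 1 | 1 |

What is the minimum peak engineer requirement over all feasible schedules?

Early-start (Task 1@1, Task 2@1, Task 3@1) gives peak 12: d1:12  d2:12  d3:4  d4:4  d5:0.
Shift Task 2→3.
Schedule Task 1@1, Task 2@3, Task 3@1: d1:8  d2:8  d3:8  d4:8  d5:0 — peak 8.

8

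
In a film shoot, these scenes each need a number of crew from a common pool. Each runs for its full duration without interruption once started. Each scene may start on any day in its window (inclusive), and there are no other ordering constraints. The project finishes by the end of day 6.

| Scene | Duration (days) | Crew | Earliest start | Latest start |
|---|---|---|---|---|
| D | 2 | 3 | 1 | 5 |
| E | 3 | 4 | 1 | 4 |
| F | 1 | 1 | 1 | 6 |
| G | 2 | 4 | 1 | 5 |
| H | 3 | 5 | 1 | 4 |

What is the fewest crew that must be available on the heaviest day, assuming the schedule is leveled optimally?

8

Early-start (D@1, E@1, F@1, G@1, H@1) gives peak 17: d1:17  d2:16  d3:9  d4:0  d5:0  d6:0.
Shift E→4, F→3, G→4.
Schedule D@1, E@4, F@3, G@4, H@1: d1:8  d2:8  d3:6  d4:8  d5:8  d6:4 — peak 8.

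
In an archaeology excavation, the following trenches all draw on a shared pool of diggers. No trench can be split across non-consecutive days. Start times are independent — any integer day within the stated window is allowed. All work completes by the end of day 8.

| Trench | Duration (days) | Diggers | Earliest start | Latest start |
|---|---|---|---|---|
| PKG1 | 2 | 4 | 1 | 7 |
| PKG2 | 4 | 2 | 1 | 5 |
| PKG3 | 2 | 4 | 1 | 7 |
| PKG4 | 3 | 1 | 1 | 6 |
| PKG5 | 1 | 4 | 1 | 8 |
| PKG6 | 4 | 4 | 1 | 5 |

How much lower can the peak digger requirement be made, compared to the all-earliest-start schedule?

Early-start peak: d1:19  d2:15  d3:7  d4:6  d5:0  d6:0  d7:0  d8:0 ⇒ 19.
Leveled (PKG1@1, PKG2@1, PKG3@3, PKG4@1, PKG5@5, PKG6@5): d1:7  d2:7  d3:7  d4:6  d5:8  d6:4  d7:4  d8:4 ⇒ 8.
Reduction 19 − 8 = 11.

11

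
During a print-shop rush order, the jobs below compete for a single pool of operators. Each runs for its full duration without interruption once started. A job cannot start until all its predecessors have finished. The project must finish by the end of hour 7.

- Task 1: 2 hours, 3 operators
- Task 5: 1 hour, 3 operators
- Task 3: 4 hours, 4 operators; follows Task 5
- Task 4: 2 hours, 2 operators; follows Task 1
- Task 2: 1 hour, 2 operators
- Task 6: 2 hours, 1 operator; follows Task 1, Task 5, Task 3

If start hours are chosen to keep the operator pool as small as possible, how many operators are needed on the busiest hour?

7

Early-start (Task 1@1, Task 5@1, Task 3@2, Task 4@3, Task 2@1, Task 6@6) gives peak 8: h1:8  h2:7  h3:6  h4:6  h5:4  h6:1  h7:1.
Shift Task 2→5.
Schedule Task 1@1, Task 5@1, Task 3@2, Task 4@3, Task 2@5, Task 6@6: h1:6  h2:7  h3:6  h4:6  h5:6  h6:1  h7:1 — peak 7.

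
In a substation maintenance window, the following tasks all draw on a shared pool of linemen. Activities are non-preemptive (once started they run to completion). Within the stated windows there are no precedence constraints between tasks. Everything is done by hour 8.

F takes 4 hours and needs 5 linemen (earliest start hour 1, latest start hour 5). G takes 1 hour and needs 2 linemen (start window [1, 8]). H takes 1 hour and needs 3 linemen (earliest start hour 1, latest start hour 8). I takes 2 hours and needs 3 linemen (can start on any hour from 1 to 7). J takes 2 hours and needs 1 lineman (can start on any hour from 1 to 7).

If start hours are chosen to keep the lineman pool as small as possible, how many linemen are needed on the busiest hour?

Early-start (F@1, G@1, H@1, I@1, J@1) gives peak 14: h1:14  h2:9  h3:5  h4:5  h5:0  h6:0  h7:0  h8:0.
Shift G→5, H→5, I→6, J→6.
Schedule F@1, G@5, H@5, I@6, J@6: h1:5  h2:5  h3:5  h4:5  h5:5  h6:4  h7:4  h8:0 — peak 5.
Total lineman-hours = 33 over 8 hours ⇒ peak ≥ ⌈33/8⌉ = 5, so 5 is optimal.

5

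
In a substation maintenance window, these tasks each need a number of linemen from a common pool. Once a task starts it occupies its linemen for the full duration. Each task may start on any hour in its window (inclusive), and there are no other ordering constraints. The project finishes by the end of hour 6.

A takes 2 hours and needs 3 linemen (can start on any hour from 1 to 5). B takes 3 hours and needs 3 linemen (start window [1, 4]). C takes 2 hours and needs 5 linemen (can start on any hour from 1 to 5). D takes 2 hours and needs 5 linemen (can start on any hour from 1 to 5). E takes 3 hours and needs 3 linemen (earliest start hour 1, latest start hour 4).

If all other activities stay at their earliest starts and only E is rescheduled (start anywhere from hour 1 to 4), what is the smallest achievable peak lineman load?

16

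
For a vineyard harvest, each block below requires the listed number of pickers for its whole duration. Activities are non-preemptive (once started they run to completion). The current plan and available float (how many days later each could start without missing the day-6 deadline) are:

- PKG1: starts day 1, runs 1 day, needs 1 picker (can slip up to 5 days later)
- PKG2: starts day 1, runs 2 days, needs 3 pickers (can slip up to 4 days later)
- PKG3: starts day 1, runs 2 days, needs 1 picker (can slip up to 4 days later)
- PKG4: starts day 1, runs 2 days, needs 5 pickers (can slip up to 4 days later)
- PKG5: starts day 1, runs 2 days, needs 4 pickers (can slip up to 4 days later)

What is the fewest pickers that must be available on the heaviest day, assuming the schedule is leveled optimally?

Early-start (PKG1@1, PKG2@1, PKG3@1, PKG4@1, PKG5@1) gives peak 14: d1:14  d2:13  d3:0  d4:0  d5:0  d6:0.
Shift PKG4→3, PKG5→5.
Schedule PKG1@1, PKG2@1, PKG3@1, PKG4@3, PKG5@5: d1:5  d2:4  d3:5  d4:5  d5:4  d6:4 — peak 5.
Total picker-days = 27 over 6 days ⇒ peak ≥ ⌈27/6⌉ = 5, so 5 is optimal.

5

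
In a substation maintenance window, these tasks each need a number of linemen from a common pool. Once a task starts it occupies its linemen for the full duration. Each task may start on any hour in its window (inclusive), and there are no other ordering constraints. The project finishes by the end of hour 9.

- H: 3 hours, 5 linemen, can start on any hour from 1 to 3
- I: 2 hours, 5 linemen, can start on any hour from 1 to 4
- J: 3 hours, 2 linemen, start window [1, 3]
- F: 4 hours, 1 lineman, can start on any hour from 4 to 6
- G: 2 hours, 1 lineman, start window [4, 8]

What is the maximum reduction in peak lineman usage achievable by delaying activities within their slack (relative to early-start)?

5

Early-start peak: h1:12  h2:12  h3:7  h4:2  h5:2  h6:1  h7:1  h8:0  h9:0 ⇒ 12.
Leveled (H@1, I@4, J@1, F@4, G@4): h1:7  h2:7  h3:7  h4:7  h5:7  h6:1  h7:1  h8:0  h9:0 ⇒ 7.
Reduction 12 − 7 = 5.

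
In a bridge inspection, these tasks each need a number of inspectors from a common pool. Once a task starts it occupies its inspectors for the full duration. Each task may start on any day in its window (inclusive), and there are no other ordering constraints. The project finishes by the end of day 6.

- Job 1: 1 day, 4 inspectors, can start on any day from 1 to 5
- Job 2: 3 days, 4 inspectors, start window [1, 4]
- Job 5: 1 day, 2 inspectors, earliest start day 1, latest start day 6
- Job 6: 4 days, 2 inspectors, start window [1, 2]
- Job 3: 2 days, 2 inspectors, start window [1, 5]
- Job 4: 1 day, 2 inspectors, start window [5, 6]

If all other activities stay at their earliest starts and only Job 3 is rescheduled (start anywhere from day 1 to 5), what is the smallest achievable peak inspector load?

12

Job 3@1: d1:14  d2:8  d3:6  d4:2  d5:2  d6:0 → peak 14
Job 3@2: d1:12  d2:8  d3:8  d4:2  d5:2  d6:0 → peak 12
Job 3@3: d1:12  d2:6  d3:8  d4:4  d5:2  d6:0 → peak 12
Job 3@4: d1:12  d2:6  d3:6  d4:4  d5:4  d6:0 → peak 12
Job 3@5: d1:12  d2:6  d3:6  d4:2  d5:4  d6:2 → peak 12
Best is Job 3@2, peak 12.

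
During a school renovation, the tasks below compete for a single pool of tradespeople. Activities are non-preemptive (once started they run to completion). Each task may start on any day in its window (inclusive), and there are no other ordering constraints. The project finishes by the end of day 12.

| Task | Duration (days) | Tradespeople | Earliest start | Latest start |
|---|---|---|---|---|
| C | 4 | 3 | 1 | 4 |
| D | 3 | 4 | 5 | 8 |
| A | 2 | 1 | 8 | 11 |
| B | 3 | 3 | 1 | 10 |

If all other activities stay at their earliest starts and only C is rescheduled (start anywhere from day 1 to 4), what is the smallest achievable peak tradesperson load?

6

C@1: d1:6  d2:6  d3:6  d4:3  d5:4  d6:4  d7:4  d8:1  d9:1  d10:0  d11:0  d12:0 → peak 6
C@2: d1:3  d2:6  d3:6  d4:3  d5:7  d6:4  d7:4  d8:1  d9:1  d10:0  d11:0  d12:0 → peak 7
C@3: d1:3  d2:3  d3:6  d4:3  d5:7  d6:7  d7:4  d8:1  d9:1  d10:0  d11:0  d12:0 → peak 7
C@4: d1:3  d2:3  d3:3  d4:3  d5:7  d6:7  d7:7  d8:1  d9:1  d10:0  d11:0  d12:0 → peak 7
Best is C@1, peak 6.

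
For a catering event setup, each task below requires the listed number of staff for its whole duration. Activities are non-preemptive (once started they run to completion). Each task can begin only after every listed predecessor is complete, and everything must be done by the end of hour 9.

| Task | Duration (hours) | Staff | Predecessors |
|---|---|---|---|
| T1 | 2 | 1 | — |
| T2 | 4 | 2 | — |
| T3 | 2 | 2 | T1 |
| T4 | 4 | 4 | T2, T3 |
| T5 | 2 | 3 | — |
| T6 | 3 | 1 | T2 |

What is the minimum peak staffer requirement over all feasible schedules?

6

Schedule T1@1, T2@1, T3@3, T4@5, T5@1, T6@5: h1:6  h2:6  h3:4  h4:4  h5:5  h6:5  h7:5  h8:4  h9:0 — peak 6.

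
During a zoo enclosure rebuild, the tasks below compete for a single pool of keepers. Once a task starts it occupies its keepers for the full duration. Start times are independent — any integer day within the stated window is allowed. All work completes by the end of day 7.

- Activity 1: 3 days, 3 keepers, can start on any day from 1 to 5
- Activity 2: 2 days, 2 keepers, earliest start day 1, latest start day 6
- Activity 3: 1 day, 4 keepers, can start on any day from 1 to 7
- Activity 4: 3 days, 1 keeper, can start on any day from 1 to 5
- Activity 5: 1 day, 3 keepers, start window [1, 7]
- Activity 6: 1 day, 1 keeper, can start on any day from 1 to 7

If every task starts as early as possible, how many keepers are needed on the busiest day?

14

Early-start schedule: Activity 1@1, Activity 2@1, Activity 3@1, Activity 4@1, Activity 5@1, Activity 6@1.
Load per day: day 1: 14, day 2: 6, day 3: 4, day 4: 0, day 5: 0, day 6: 0, day 7: 0.
Peak is 14.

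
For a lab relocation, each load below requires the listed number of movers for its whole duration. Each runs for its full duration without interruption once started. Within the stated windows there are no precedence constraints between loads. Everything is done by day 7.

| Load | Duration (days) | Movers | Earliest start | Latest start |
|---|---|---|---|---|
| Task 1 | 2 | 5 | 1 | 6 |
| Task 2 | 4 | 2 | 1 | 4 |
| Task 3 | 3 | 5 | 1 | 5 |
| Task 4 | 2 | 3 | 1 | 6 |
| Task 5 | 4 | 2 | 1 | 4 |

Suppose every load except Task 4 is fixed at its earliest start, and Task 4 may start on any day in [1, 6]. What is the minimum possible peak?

14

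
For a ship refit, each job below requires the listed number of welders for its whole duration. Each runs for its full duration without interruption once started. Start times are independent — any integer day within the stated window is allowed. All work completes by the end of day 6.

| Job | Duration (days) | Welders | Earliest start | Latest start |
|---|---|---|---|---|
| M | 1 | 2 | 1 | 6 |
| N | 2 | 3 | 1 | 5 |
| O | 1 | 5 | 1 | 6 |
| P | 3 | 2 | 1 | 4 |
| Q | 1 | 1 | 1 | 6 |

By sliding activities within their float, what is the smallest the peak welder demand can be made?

5

Early-start (M@1, N@1, O@1, P@1, Q@1) gives peak 13: d1:13  d2:5  d3:2  d4:0  d5:0  d6:0.
Shift O→3, P→4, Q→2.
Schedule M@1, N@1, O@3, P@4, Q@2: d1:5  d2:4  d3:5  d4:2  d5:2  d6:2 — peak 5.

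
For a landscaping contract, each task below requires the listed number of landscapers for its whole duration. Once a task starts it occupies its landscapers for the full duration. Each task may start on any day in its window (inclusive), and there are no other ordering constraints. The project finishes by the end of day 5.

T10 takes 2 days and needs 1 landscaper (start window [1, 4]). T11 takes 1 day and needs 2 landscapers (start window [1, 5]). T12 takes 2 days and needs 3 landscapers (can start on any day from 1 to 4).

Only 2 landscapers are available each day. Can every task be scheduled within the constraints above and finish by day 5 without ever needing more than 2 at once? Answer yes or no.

no

The minimum achievable peak is 3; 2 < 3, so no feasible schedule stays within the cap.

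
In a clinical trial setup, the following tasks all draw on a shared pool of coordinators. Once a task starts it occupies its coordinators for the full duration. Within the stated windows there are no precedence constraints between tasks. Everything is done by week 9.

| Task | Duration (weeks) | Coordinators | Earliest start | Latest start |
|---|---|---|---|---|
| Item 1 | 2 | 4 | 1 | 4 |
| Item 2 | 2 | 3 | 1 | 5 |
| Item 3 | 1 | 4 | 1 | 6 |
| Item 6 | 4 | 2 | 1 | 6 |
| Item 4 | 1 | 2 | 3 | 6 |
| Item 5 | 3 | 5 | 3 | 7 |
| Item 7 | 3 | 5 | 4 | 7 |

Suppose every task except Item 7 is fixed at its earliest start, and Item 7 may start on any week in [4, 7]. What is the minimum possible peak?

Item 7@4: w1:13  w2:9  w3:9  w4:12  w5:10  w6:5  w7:0  w8:0  w9:0 → peak 13
Item 7@5: w1:13  w2:9  w3:9  w4:7  w5:10  w6:5  w7:5  w8:0  w9:0 → peak 13
Item 7@6: w1:13  w2:9  w3:9  w4:7  w5:5  w6:5  w7:5  w8:5  w9:0 → peak 13
Item 7@7: w1:13  w2:9  w3:9  w4:7  w5:5  w6:0  w7:5  w8:5  w9:5 → peak 13
Best is Item 7@4, peak 13.

13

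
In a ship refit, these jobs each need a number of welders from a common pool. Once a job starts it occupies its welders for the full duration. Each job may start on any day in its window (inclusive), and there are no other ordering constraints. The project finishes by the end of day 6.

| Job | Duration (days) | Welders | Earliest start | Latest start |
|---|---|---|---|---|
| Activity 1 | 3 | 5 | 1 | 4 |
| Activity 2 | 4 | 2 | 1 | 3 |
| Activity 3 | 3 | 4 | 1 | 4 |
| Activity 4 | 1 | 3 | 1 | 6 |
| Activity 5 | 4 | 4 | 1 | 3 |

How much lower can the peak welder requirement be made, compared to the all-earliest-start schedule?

7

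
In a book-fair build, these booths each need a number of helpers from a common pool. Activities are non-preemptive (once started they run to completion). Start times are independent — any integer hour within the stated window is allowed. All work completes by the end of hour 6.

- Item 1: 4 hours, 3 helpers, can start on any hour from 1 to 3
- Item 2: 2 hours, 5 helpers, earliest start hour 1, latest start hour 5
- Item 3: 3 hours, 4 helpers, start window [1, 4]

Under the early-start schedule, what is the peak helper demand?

12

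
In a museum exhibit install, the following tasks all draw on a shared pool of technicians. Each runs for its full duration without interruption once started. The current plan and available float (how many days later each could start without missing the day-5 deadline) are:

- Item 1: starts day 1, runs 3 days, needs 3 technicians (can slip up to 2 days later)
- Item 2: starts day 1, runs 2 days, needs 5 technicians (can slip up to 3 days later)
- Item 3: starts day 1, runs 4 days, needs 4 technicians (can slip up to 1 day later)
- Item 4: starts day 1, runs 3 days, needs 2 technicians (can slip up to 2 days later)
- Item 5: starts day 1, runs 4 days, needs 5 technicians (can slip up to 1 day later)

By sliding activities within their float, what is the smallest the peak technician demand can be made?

14

Early-start (Item 1@1, Item 2@1, Item 3@1, Item 4@1, Item 5@1) gives peak 19: d1:19  d2:19  d3:14  d4:9  d5:0.
Shift Item 2→4.
Schedule Item 1@1, Item 2@4, Item 3@1, Item 4@1, Item 5@1: d1:14  d2:14  d3:14  d4:14  d5:5 — peak 14.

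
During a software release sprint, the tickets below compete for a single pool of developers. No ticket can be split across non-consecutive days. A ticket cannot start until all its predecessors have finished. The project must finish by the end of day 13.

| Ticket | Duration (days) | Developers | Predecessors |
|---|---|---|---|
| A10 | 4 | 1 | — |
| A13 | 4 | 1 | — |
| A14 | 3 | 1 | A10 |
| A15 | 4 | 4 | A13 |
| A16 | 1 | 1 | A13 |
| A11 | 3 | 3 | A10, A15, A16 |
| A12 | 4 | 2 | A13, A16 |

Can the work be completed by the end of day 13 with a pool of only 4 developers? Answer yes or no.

The minimum achievable peak is 5; 4 < 5, so no feasible schedule stays within the cap.

no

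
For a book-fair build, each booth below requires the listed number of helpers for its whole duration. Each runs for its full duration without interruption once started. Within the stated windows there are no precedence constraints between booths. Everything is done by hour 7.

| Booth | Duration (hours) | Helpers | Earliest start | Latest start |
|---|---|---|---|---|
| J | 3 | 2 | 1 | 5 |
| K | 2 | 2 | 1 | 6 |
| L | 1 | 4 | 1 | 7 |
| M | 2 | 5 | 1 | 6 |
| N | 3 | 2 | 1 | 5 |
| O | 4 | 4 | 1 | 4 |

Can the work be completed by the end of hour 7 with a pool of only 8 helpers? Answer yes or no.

yes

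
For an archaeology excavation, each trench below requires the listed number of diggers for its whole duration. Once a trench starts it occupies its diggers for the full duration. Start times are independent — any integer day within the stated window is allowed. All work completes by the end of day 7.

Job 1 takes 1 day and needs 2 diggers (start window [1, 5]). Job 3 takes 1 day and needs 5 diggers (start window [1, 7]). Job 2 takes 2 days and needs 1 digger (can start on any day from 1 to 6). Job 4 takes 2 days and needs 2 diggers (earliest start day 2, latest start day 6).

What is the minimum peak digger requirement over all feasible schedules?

5

Early-start (Job 1@1, Job 3@1, Job 2@1, Job 4@2) gives peak 8: d1:8  d2:3  d3:2  d4:0  d5:0  d6:0  d7:0.
Shift Job 3→2, Job 2→3, Job 4→3.
Schedule Job 1@1, Job 3@2, Job 2@3, Job 4@3: d1:2  d2:5  d3:3  d4:3  d5:0  d6:0  d7:0 — peak 5.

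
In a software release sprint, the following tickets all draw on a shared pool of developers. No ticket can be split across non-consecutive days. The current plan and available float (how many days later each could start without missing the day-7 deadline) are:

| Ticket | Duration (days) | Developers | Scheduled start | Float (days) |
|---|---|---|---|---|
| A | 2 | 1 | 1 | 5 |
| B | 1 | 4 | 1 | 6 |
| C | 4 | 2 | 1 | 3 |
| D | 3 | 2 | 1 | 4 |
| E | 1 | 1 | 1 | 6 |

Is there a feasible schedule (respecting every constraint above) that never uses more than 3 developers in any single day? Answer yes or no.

no

The minimum achievable peak is 4; 3 < 4, so no feasible schedule stays within the cap.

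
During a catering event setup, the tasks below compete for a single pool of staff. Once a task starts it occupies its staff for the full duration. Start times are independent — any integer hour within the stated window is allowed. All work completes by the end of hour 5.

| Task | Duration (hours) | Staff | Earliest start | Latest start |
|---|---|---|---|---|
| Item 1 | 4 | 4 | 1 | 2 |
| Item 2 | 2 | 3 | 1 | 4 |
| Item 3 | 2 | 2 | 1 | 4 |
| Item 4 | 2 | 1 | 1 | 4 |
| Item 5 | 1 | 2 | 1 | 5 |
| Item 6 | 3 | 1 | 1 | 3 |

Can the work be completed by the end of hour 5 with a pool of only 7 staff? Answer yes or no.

no

The minimum achievable peak is 8; 7 < 8, so no feasible schedule stays within the cap.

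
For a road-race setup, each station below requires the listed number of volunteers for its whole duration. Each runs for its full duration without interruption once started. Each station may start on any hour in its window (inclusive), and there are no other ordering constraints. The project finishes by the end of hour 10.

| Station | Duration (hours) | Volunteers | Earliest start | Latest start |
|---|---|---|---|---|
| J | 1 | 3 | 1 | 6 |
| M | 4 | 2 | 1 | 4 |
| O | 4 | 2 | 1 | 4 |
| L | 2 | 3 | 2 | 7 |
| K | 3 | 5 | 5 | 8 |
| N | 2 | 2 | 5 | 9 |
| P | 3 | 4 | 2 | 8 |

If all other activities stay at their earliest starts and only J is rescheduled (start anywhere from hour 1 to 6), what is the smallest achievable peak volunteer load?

J@1: h1:7  h2:11  h3:11  h4:8  h5:7  h6:7  h7:5  h8:0  h9:0  h10:0 → peak 11
J@2: h1:4  h2:14  h3:11  h4:8  h5:7  h6:7  h7:5  h8:0  h9:0  h10:0 → peak 14
J@3: h1:4  h2:11  h3:14  h4:8  h5:7  h6:7  h7:5  h8:0  h9:0  h10:0 → peak 14
J@4: h1:4  h2:11  h3:11  h4:11  h5:7  h6:7  h7:5  h8:0  h9:0  h10:0 → peak 11
J@5: h1:4  h2:11  h3:11  h4:8  h5:10  h6:7  h7:5  h8:0  h9:0  h10:0 → peak 11
J@6: h1:4  h2:11  h3:11  h4:8  h5:7  h6:10  h7:5  h8:0  h9:0  h10:0 → peak 11
Best is J@1, peak 11.

11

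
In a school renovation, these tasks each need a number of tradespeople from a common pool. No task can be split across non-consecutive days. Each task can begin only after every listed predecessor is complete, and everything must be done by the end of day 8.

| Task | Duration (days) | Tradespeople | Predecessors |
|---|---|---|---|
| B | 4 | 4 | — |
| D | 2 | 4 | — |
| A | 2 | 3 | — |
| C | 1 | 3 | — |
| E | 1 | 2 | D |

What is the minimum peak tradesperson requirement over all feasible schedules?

Early-start (B@1, D@1, A@1, C@1, E@3) gives peak 14: d1:14  d2:11  d3:6  d4:4  d5:0  d6:0  d7:0  d8:0.
Shift D→5, A→7, C→7, E→8.
Schedule B@1, D@5, A@7, C@7, E@8: d1:4  d2:4  d3:4  d4:4  d5:4  d6:4  d7:6  d8:5 — peak 6.

6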